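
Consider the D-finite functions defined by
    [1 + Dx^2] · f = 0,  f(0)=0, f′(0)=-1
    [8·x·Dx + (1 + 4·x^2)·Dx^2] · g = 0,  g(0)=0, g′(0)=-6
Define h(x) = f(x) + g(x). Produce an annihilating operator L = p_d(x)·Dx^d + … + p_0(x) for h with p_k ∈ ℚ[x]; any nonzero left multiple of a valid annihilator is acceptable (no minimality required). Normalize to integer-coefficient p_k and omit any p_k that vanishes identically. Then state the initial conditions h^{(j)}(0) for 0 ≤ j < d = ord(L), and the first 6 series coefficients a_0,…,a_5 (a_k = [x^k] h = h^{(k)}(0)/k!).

L = (-376·x + 1600·x^3 + 128·x^5)·Dx + (-7 + 76·x^2 + 432·x^4 + 64·x^6)·Dx^2 + (-376·x + 1600·x^3 + 128·x^5)·Dx^3 + (-7 + 76·x^2 + 432·x^4 + 64·x^6)·Dx^4  (order 4).
h: a_k = 0, -7, 0, 49/6, 0, -461/24, …
ICs: h(0) = 0, h′(0) = -7, h′′(0) = 0, h′′′(0) = 49.

f: a_k = 0, -1, 0, 1/6, 0, -1/120, …
g: a_k = 0, -6, 0, 8, 0, -96/5, …
f+g: L₀ = lclm(L_f,L_g), ord ≤ 2+2.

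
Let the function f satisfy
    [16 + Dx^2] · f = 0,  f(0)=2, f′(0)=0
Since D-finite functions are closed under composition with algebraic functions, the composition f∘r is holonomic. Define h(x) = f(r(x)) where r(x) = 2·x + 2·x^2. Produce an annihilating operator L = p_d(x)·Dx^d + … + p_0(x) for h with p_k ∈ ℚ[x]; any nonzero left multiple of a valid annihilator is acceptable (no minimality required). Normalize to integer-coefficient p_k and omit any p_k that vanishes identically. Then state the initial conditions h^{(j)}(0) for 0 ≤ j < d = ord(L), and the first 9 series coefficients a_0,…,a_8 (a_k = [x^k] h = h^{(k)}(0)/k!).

L = (64 + 384·x + 768·x^2 + 512·x^3) - 2·Dx + (1 + 2·x)·Dx^2  (order 2).
h: a_k = 2, 0, -64, -128, 832/3, 4096/3, 59392/45, -45056/15, -3070976/315, …
ICs: h(0) = 2, h′(0) = 0.

f: a_k = 2, 0, -16, 0, 64/3, 0, -512/45, 0, 1024/315, …
Change of var in L_f (x↦r) gives L₀.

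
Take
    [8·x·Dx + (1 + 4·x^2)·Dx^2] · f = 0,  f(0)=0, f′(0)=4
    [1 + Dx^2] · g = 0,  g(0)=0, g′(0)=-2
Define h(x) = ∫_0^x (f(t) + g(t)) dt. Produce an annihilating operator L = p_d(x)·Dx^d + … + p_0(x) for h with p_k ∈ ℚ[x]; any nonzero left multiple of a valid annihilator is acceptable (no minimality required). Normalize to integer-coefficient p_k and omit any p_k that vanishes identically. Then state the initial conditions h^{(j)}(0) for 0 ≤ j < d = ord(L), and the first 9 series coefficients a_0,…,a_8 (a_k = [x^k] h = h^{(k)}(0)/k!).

L = (-376·x + 1600·x^3 + 128·x^5)·Dx^2 + (-7 + 76·x^2 + 432·x^4 + 64·x^6)·Dx^3 + (-376·x + 1600·x^3 + 128·x^5)·Dx^4 + (-7 + 76·x^2 + 432·x^4 + 64·x^6)·Dx^5  (order 5).
h: a_k = 0, 0, 1, 0, -5/4, 0, 767/360, 0, -92159/20160, …
ICs: h(0) = 0, h′(0) = 0, h′′(0) = 2, h′′′(0) = 0, h′′′′(0) = -30.

f: a_k = 0, 4, 0, -16/3, 0, 64/5, 0, -256/7, 0, …
g: a_k = 0, -2, 0, 1/3, 0, -1/60, 0, 1/2520, 0, …
L₀ := lclm(L_f,L_g); ord L₀ ≤ 2+2.
h=∫h₀ ⇒ L = L₀·Dx.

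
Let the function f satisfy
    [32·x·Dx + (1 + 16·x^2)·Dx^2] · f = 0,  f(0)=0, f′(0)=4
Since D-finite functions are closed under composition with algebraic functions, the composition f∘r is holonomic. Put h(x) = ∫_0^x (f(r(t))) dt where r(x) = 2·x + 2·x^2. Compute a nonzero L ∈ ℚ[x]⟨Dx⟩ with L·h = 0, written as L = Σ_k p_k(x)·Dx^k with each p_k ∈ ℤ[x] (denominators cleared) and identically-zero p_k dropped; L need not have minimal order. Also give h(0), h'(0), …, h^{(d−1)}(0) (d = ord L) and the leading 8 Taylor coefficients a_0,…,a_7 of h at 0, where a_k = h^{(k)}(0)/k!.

f: a_k = 0, 4, 0, -64/3, 0, 1024/5, 0, -16384/7, …
L₀ from L_f via x↦r, Dx↦r'^{-1}Dx.
h=∫h₀ ⇒ L = L₀·Dx.
L = (-2 + 128·x + 512·x^2 + 768·x^3 + 384·x^4)·Dx^2 + (1 + 2·x + 64·x^2 + 256·x^3 + 320·x^4 + 128·x^5)·Dx^3  (order 3).
h: a_k = 0, 0, 4, 8/3, -128/3, -512/5, 15104/15, 97792/21, …
ICs: h(0) = 0, h′(0) = 0, h′′(0) = 8.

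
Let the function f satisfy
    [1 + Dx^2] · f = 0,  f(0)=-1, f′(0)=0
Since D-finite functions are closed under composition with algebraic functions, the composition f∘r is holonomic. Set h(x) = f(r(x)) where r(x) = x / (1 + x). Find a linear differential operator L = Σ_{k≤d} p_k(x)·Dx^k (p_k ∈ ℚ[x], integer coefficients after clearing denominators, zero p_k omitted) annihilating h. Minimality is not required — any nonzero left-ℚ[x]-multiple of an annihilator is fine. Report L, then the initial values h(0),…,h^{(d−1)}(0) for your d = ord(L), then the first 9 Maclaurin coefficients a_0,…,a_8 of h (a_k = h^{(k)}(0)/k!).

f: a_k = -1, 0, 1/2, 0, -1/24, 0, 1/720, 0, -1/40320, …
Substitute x→r, Dx→(1/r')Dx; clear ⇒ L₀.
L = 1 + (2 + 6·x + 6·x^2 + 2·x^3)·Dx + (1 + 4·x + 6·x^2 + 4·x^3 + x^4)·Dx^2  (order 2).
h: a_k = -1, 0, 1/2, -1, 35/24, -11/6, 1501/720, -87/40, 16699/8064, …
ICs: h(0) = -1, h′(0) = 0.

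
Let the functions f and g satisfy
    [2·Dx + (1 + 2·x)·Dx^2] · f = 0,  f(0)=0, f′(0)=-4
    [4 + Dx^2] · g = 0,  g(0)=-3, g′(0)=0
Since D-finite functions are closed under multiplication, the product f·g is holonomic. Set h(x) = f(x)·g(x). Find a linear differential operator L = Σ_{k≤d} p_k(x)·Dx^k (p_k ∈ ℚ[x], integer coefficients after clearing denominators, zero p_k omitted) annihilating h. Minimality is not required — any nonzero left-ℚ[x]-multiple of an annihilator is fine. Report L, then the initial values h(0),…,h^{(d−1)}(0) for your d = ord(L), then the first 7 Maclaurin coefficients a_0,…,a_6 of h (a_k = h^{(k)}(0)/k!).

f: a_k = 0, -4, 4, -16/3, 8, -64/5, 64/3, …
g: a_k = -3, 0, 6, 0, -2, 0, 4/15, …
L₀ := L_f ⊗_s L_g (sym. prod.), ord ≤ 4.
L = (-48 + 192·x + 1216·x^2 + 2048·x^3 + 1024·x^4) + (32 + 320·x + 768·x^2 + 512·x^3)·Dx + (160·x + 672·x^2 + 1024·x^3 + 512·x^4)·Dx^2 + (8 + 80·x + 192·x^2 + 128·x^3)·Dx^3 + (3 + 28·x + 92·x^2 + 128·x^3 + 64·x^4)·Dx^4  (order 4).
h: a_k = 0, 12, -12, -8, 0, 72/5, -24, …
ICs: h(0) = 0, h′(0) = 12, h′′(0) = -24, h′′′(0) = -48.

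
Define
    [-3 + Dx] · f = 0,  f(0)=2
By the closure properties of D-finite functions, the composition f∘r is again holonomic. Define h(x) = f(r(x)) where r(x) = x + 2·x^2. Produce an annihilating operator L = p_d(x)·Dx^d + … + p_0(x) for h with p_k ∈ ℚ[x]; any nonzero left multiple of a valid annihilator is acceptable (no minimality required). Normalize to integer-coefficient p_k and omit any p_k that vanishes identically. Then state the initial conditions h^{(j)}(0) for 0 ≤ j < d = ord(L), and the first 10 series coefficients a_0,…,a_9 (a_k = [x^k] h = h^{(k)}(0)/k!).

f: a_k = 2, 6, 9, 9, 27/4, 81/20, 81/40, 243/280, 729/2240, 243/2240, …
f∘r: x↦r, Dx↦Dx/r' in L_f ⇒ L₀.
L = (-3 - 12·x) + Dx  (order 1).
h: a_k = 2, 6, 21, 45, 387/4, 3321/20, 11061/40, 112887/280, 253557/448, 232389/320, …
ICs: h(0) = 2.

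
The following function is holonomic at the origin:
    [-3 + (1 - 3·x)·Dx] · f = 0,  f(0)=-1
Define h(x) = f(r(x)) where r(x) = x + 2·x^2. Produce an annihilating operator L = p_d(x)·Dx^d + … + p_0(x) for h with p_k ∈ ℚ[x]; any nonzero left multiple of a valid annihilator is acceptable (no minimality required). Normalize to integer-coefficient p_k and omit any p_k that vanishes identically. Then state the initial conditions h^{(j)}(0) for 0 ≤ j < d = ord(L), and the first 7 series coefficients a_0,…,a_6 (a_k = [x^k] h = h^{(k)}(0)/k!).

f: a_k = -1, -3, -9, -27, -81, -243, -729, …
Substitute x→r, Dx→(1/r')Dx; clear ⇒ L₀.
L = (3 + 12·x) + (-1 + 3·x + 6·x^2)·Dx  (order 1).
h: a_k = -1, -3, -15, -63, -279, -1215, -5319, …
ICs: h(0) = -1.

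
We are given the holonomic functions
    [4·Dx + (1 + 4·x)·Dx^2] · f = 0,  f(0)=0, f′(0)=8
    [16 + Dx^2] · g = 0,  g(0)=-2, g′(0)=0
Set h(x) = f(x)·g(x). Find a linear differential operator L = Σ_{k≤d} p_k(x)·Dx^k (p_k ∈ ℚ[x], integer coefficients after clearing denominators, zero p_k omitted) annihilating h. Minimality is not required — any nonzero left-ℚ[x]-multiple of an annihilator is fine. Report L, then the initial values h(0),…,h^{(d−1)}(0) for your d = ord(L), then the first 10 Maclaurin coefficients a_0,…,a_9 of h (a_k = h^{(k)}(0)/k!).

f: a_k = 0, 8, -16, 128/3, -128, 2048/5, -4096/3, 32768/7, -16384, 524288/9, …
g: a_k = -2, 0, 16, 0, -64/3, 0, 512/45, 0, -1024/315, 0, …
Sym-product of L_f,L_g gives L₀ (≤ ord 4).
L = (-768 + 6144·x + 77824·x^2 + 262144·x^3 + 262144·x^4) + (256 + 5120·x + 24576·x^2 + 32768·x^3)·Dx + (1280·x + 10752·x^2 + 32768·x^3 + 32768·x^4)·Dx^2 + (16 + 320·x + 1536·x^2 + 2048·x^3)·Dx^3 + (3 + 56·x + 368·x^2 + 1024·x^3 + 1024·x^4)·Dx^4  (order 4).
h: a_k = 0, -16, 32, 128/3, 0, -1536/5, 1024, -126976/35, 606208/45, -9428992/189, …
ICs: h(0) = 0, h′(0) = -16, h′′(0) = 64, h′′′(0) = 256.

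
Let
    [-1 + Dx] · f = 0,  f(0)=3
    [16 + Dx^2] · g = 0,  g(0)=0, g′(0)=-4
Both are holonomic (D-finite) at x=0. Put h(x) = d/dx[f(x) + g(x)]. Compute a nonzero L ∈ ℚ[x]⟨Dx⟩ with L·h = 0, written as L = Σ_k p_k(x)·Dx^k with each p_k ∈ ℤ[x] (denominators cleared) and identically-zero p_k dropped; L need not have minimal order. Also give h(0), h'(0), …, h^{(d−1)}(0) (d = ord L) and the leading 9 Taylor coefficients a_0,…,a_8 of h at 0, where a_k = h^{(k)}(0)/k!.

L = 16 - 16·Dx + Dx^2 - Dx^3  (order 3).
h: a_k = -1, 3, 67/2, 1/2, -1021/24, 1/40, 16387/720, 1/1680, -262141/40320, …
ICs: h(0) = -1, h′(0) = 3, h′′(0) = 67.

f: a_k = 3, 3, 3/2, 1/2, 1/8, 1/40, 1/240, 1/1680, 1/13440, …
g: a_k = 0, -4, 0, 32/3, 0, -128/15, 0, 1024/315, 0, …
L₀ := lclm(L_f,L_g); ord L₀ ≤ 1+2.
Differentiate: ansatz ord ≤ ord L₀ ⇒ L.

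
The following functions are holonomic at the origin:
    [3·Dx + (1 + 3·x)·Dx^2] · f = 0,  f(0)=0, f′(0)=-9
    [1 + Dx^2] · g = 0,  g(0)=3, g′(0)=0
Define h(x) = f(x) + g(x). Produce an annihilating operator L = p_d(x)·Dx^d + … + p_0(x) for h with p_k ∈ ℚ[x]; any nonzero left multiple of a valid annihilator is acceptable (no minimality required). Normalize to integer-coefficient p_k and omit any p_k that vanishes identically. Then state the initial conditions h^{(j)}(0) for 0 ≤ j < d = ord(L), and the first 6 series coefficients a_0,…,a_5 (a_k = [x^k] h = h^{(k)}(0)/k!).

f: a_k = 0, -9, 27/2, -27, 243/4, -729/5, …
g: a_k = 3, 0, -3/2, 0, 1/8, 0, …
L₀ := lclm(L_f,L_g); ord L₀ ≤ 2+2.
L = (165 + 18·x + 27·x^2)·Dx + (19 + 63·x + 27·x^2 + 27·x^3)·Dx^2 + (165 + 18·x + 27·x^2)·Dx^3 + (19 + 63·x + 27·x^2 + 27·x^3)·Dx^4  (order 4).
h: a_k = 3, -9, 12, -27, 487/8, -729/5, …
ICs: h(0) = 3, h′(0) = -9, h′′(0) = 24, h′′′(0) = -162.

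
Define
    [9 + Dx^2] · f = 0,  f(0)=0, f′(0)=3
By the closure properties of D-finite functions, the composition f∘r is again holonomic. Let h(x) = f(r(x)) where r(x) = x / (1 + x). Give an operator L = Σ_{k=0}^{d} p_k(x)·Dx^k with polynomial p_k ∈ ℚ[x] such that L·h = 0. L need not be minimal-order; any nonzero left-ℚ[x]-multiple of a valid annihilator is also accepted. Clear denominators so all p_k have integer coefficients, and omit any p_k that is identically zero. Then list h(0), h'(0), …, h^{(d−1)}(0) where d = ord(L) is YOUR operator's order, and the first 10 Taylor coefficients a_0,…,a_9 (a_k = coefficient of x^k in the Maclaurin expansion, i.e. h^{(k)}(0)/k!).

f: a_k = 0, 3, 0, -9/2, 0, 81/40, 0, -243/560, 0, 243/4480, …
h₀=f(r): pull back L_f along r ⇒ L₀.
L = 9 + (2 + 6·x + 6·x^2 + 2·x^3)·Dx + (1 + 4·x + 6·x^2 + 4·x^3 + x^4)·Dx^2  (order 2).
h: a_k = 0, 3, -3, -3/2, 21/2, -879/40, 255/8, -19353/560, 1893/80, 29811/4480, …
ICs: h(0) = 0, h′(0) = 3.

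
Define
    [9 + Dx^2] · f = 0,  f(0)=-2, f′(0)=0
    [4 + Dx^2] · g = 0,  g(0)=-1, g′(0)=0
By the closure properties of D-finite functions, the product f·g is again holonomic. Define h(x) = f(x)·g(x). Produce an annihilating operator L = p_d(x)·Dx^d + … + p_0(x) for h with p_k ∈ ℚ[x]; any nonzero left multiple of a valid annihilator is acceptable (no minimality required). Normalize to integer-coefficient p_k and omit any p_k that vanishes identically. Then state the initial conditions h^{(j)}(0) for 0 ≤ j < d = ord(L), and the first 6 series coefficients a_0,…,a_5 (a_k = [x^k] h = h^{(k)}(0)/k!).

f: a_k = -2, 0, 9, 0, -27/4, 0, …
g: a_k = -1, 0, 2, 0, -2/3, 0, …
Sym-product of L_f,L_g gives L₀ (≤ ord 4).
L = 25 + 26·Dx^2 + Dx^4  (order 4).
h: a_k = 2, 0, -13, 0, 313/12, 0, …
ICs: h(0) = 2, h′(0) = 0, h′′(0) = -26, h′′′(0) = 0.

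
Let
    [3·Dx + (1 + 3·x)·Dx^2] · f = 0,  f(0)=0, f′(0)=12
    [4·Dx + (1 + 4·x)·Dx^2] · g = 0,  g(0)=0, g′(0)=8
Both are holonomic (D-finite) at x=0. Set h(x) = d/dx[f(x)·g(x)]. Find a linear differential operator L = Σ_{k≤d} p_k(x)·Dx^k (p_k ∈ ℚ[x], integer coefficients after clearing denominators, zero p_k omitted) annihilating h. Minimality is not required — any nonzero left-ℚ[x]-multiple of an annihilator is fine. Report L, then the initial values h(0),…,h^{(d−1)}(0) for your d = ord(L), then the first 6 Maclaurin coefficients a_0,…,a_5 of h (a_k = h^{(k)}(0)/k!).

f: a_k = 0, 12, -18, 36, -81, 972/5, …
g: a_k = 0, 8, -16, 128/3, -128, 2048/5, …
L₀ := L_f ⊗_s L_g (sym. prod.), ord ≤ 4.
Derive L from L₀ (diff closure).
L = (600 + 4032·x + 6912·x^2) + (854 + 8808·x + 30240·x^2 + 34560·x^3)·Dx + (172 + 2380·x + 12312·x^2 + 28224·x^3 + 24192·x^4)·Dx^2 + (7 + 122·x + 847·x^2 + 2928·x^3 + 5040·x^4 + 3456·x^5)·Dx^3  (order 3).
h: a_k = 0, 192, -1008, 4352, -17640, 348192/5, …
ICs: h(0) = 0, h′(0) = 192, h′′(0) = -2016.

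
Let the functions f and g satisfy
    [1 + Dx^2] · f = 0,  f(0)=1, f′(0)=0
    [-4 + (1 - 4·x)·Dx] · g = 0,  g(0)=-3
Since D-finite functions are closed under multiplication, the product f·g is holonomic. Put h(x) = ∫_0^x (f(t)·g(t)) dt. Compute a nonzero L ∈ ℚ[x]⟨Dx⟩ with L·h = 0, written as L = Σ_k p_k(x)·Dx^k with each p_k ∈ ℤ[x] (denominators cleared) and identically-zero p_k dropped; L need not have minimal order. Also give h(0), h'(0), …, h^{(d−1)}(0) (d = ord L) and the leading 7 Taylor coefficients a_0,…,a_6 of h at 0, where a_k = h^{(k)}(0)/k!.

L = (-1 + 4·x)·Dx + 8·Dx^2 + (-1 + 4·x)·Dx^3  (order 3).
h: a_k = 0, -3, -6, -31/2, -93/2, -5953/40, -5953/12, …
ICs: h(0) = 0, h′(0) = -3, h′′(0) = -12.

f: a_k = 1, 0, -1/2, 0, 1/24, 0, -1/720, …
g: a_k = -3, -12, -48, -192, -768, -3072, -12288, …
Product ⇒ symmetric product L₀, ord ≤ 2.
h=∫h₀ ⇒ L = L₀·Dx.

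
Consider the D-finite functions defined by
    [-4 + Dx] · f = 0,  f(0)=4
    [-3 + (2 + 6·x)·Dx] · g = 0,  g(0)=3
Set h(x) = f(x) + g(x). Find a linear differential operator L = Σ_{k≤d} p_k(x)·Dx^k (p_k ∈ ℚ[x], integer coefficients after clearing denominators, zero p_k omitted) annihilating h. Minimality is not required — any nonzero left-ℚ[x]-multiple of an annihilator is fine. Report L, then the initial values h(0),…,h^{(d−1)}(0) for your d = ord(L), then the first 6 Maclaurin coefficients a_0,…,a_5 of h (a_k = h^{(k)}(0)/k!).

f: a_k = 4, 16, 32, 128/3, 128/3, 512/15, …
g: a_k = 3, 9/2, -27/8, 81/16, -1215/128, 5103/256, …
f+g: L₀ = lclm(L_f,L_g), ord ≤ 1+1.
L = (132 + 288·x) + (-73 - 384·x - 576·x^2)·Dx + (10 + 78·x + 144·x^2)·Dx^2  (order 2).
h: a_k = 7, 41/2, 229/8, 2291/48, 12739/384, 207617/3840, …
ICs: h(0) = 7, h′(0) = 41/2.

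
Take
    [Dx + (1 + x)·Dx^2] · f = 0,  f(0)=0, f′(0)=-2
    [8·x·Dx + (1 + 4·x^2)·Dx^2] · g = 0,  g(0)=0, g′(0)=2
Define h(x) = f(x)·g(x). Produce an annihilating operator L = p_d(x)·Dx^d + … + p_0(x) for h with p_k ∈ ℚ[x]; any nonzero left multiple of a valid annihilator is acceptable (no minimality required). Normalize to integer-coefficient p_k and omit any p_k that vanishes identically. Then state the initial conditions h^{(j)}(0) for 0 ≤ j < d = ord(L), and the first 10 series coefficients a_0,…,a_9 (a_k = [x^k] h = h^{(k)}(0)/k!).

L = (288 + 560·x + 3584·x^2 + 8640·x^3 + 7680·x^4 + 3328·x^5 + 1024·x^7)·Dx + (258 + 1840·x + 6992·x^2 + 19264·x^3 + 29440·x^4 + 23808·x^5 + 8960·x^6 + 3072·x^7 + 3584·x^8)·Dx^2 + (36 + 628·x + 2496·x^2 + 6192·x^3 + 12288·x^4 + 15936·x^5 + 12288·x^6 + 5376·x^7 + 3072·x^8 + 2048·x^9)·Dx^3 + (17 + 66·x + 241·x^2 + 608·x^3 + 1152·x^4 + 1728·x^5 + 2016·x^6 + 1536·x^7 + 768·x^8 + 512·x^9 + 256·x^10)·Dx^4  (order 4).
h: a_k = 0, 0, -4, 2, 4, -5/3, -532/45, 86/15, 164/5, -9749/630, …
ICs: h(0) = 0, h′(0) = 0, h′′(0) = -8, h′′′(0) = 12.

f: a_k = 0, -2, 1, -2/3, 1/2, -2/5, 1/3, -2/7, 1/4, -2/9, …
g: a_k = 0, 2, 0, -8/3, 0, 32/5, 0, -128/7, 0, 512/9, …
L₀ := L_f ⊗_s L_g (sym. prod.), ord ≤ 4.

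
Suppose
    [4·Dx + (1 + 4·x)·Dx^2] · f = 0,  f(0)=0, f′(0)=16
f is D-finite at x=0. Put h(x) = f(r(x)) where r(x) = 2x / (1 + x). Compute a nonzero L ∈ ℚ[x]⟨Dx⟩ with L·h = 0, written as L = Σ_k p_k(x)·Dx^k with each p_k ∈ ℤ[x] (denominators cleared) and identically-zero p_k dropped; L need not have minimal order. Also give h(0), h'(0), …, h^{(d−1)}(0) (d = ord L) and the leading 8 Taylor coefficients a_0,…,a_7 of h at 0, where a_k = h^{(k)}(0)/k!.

f: a_k = 0, 16, -32, 256/3, -256, 4096/5, -8192/3, 65536/7, …
Change of var in L_f (x↦r) gives L₀.
L = (10 + 18·x)·Dx + (1 + 10·x + 9·x^2)·Dx^2  (order 2).
h: a_k = 0, 32, -160, 2912/3, -6560, 236192/5, -1062880/3, 19131872/7, …
ICs: h(0) = 0, h′(0) = 32.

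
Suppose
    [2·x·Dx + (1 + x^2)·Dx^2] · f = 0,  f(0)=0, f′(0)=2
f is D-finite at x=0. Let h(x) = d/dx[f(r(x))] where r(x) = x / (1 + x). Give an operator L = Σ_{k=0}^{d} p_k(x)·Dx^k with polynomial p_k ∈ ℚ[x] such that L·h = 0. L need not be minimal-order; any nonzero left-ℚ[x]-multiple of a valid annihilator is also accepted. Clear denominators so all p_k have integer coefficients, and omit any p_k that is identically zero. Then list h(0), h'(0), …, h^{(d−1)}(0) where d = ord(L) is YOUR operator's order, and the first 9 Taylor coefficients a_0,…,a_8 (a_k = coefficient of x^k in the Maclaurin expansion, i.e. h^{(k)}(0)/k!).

L = (2 + 4·x) + (1 + 2·x + 2·x^2)·Dx  (order 1).
h: a_k = 2, -4, 4, 0, -8, 16, -16, 0, 32, …
ICs: h(0) = 2.

f: a_k = 0, 2, 0, -2/3, 0, 2/5, 0, -2/7, 0, …
h₀=f(r): pull back L_f along r ⇒ L₀.
Differentiate: ansatz ord ≤ ord L₀ ⇒ L.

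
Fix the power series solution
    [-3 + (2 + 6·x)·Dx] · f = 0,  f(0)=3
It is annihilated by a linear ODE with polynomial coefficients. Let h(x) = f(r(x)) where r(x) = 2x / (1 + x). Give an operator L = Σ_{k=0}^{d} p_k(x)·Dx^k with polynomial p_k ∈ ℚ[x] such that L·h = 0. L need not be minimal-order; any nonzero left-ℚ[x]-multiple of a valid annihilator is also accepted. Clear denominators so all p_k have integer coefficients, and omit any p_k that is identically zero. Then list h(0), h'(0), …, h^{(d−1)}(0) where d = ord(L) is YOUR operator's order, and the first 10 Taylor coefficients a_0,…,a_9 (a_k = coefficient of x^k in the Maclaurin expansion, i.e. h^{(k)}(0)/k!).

f: a_k = 3, 9/2, -27/8, 81/16, -1215/128, 5103/256, -45927/1024, 216513/2048, -8444007/32768, 42220035/65536, …
h₀=f(r): pull back L_f along r ⇒ L₀.
L = -3 + (1 + 8·x + 7·x^2)·Dx  (order 1).
h: a_k = 3, 9, -45/2, 153/2, -2583/8, 12411/8, -128961/16, 704925/16, -31944663/128, 185810427/128, …
ICs: h(0) = 3.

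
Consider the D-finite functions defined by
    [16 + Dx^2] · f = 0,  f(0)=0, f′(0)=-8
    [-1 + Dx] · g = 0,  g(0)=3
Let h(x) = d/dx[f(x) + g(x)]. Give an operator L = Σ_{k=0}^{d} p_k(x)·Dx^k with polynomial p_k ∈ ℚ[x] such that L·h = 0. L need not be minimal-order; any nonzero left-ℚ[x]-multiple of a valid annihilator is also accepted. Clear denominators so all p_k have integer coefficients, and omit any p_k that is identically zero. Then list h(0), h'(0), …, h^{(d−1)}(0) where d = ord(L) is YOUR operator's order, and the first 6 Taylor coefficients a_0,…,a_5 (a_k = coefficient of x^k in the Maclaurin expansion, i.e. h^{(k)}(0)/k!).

L = 16 - 16·Dx + Dx^2 - Dx^3  (order 3).
h: a_k = -5, 3, 131/2, 1/2, -2045/24, 1/40, …
ICs: h(0) = -5, h′(0) = 3, h′′(0) = 131.

f: a_k = 0, -8, 0, 64/3, 0, -256/15, …
g: a_k = 3, 3, 3/2, 1/2, 1/8, 1/40, …
f+g: L₀ = lclm(L_f,L_g), ord ≤ 2+1.
Derive L from L₀ (diff closure).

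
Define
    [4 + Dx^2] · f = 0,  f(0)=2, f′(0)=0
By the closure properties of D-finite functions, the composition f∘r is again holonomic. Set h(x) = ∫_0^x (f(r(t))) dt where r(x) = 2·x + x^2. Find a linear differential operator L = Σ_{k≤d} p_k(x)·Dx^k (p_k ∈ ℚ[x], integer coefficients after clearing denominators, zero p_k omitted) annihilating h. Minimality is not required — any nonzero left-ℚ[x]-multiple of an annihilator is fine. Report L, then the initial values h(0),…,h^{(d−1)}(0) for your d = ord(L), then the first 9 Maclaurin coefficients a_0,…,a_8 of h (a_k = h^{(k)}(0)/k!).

L = (16 + 48·x + 48·x^2 + 16·x^3)·Dx - Dx^2 + (1 + x)·Dx^3  (order 3).
h: a_k = 0, 2, 0, -16/3, -4, 52/15, 64/9, 928/315, -44/15, …
ICs: h(0) = 0, h′(0) = 2, h′′(0) = 0.

f: a_k = 2, 0, -4, 0, 4/3, 0, -8/45, 0, 4/315, …
f∘r: x↦r, Dx↦Dx/r' in L_f ⇒ L₀.
Integrate: L := L₀·Dx.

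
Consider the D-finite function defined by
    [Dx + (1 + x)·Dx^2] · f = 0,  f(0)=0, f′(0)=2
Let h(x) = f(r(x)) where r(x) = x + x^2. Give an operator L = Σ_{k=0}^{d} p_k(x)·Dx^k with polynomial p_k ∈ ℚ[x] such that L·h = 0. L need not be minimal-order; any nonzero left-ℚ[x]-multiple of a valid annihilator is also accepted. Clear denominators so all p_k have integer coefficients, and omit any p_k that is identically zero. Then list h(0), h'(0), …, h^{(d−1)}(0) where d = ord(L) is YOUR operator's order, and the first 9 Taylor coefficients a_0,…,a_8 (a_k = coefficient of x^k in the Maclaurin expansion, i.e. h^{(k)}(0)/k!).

L = (-1 + 2·x + 2·x^2)·Dx + (1 + 3·x + 3·x^2 + 2·x^3)·Dx^2  (order 2).
h: a_k = 0, 2, 1, -4/3, 1/2, 2/5, -2/3, 2/7, 1/4, …
ICs: h(0) = 0, h′(0) = 2.

f: a_k = 0, 2, -1, 2/3, -1/2, 2/5, -1/3, 2/7, -1/4, …
f∘r: x↦r, Dx↦Dx/r' in L_f ⇒ L₀.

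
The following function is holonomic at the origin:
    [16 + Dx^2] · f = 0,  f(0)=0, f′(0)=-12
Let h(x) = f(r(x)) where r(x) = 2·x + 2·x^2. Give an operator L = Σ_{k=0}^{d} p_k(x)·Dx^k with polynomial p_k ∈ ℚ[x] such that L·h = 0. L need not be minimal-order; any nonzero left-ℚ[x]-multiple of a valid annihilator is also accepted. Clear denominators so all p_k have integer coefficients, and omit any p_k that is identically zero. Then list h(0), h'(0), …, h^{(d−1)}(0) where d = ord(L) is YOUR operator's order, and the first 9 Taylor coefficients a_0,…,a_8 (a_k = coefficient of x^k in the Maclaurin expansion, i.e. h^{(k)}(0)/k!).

f: a_k = 0, -12, 0, 32, 0, -128/5, 0, 1024/105, 0, …
L₀ from L_f via x↦r, Dx↦r'^{-1}Dx.
L = (64 + 384·x + 768·x^2 + 512·x^3) - 2·Dx + (1 + 2·x)·Dx^2  (order 2).
h: a_k = 0, -24, -24, 256, 768, -256/5, -3840, -729088/105, 8192/15, …
ICs: h(0) = 0, h′(0) = -24.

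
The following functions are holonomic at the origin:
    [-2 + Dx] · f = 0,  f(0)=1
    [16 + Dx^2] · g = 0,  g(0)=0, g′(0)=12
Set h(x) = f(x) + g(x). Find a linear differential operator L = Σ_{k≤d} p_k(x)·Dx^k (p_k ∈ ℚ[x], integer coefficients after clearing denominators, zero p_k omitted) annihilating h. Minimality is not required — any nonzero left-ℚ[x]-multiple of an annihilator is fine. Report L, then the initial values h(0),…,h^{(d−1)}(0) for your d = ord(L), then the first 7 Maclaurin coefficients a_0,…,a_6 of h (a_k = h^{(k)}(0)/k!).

f: a_k = 1, 2, 2, 4/3, 2/3, 4/15, 4/45, …
g: a_k = 0, 12, 0, -32, 0, 128/5, 0, …
L₀ := lclm(L_f,L_g); ord L₀ ≤ 1+2.
L = -32 + 16·Dx - 2·Dx^2 + Dx^3  (order 3).
h: a_k = 1, 14, 2, -92/3, 2/3, 388/15, 4/45, …
ICs: h(0) = 1, h′(0) = 14, h′′(0) = 4.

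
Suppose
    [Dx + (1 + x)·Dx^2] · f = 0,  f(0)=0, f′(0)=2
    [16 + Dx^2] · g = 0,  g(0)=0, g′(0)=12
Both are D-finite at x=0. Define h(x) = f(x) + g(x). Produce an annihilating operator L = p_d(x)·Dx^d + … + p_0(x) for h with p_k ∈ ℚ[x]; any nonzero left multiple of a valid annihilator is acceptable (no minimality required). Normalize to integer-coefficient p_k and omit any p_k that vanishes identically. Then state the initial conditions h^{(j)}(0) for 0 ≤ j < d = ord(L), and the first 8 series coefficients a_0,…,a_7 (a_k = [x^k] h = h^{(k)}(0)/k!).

f: a_k = 0, 2, -1, 2/3, -1/2, 2/5, -1/3, 2/7, …
g: a_k = 0, 12, 0, -32, 0, 128/5, 0, -1024/105, …
Sum ⇒ L₀ = lclm(L_f,L_g) in ℚ(x)⟨Dx⟩.
L = (176 + 256·x + 128·x^2)·Dx + (144 + 400·x + 384·x^2 + 128·x^3)·Dx^2 + (11 + 16·x + 8·x^2)·Dx^3 + (9 + 25·x + 24·x^2 + 8·x^3)·Dx^4  (order 4).
h: a_k = 0, 14, -1, -94/3, -1/2, 26, -1/3, -142/15, …
ICs: h(0) = 0, h′(0) = 14, h′′(0) = -2, h′′′(0) = -188.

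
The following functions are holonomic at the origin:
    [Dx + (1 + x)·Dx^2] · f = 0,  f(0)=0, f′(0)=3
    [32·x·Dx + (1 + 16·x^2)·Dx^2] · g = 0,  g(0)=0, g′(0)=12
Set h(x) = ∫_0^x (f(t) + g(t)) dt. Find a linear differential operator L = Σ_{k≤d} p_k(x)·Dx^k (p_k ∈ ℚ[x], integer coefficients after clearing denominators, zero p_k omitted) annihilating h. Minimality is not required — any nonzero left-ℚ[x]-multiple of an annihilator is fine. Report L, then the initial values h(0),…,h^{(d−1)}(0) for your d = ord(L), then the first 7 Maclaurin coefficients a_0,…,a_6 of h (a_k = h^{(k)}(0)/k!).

f: a_k = 0, 3, -3/2, 1, -3/4, 3/5, -1/2, …
g: a_k = 0, 12, 0, -64, 0, 3072/5, 0, …
Sum ⇒ L₀ = lclm(L_f,L_g) in ℚ(x)⟨Dx⟩.
h=∫₀ˣh₀: take L = L₀·Dx.
L = (-32 - 96·x + 1536·x^2 + 512·x^3)·Dx^2 + (-34 - 64·x + 1440·x^2 + 3072·x^3 + 1024·x^4)·Dx^3 + (-1 + 31·x + 32·x^2 + 512·x^3 + 768·x^4 + 256·x^5)·Dx^4  (order 4).
h: a_k = 0, 0, 15/2, -1/2, -63/4, -3/20, 205/2, …
ICs: h(0) = 0, h′(0) = 0, h′′(0) = 15, h′′′(0) = -3.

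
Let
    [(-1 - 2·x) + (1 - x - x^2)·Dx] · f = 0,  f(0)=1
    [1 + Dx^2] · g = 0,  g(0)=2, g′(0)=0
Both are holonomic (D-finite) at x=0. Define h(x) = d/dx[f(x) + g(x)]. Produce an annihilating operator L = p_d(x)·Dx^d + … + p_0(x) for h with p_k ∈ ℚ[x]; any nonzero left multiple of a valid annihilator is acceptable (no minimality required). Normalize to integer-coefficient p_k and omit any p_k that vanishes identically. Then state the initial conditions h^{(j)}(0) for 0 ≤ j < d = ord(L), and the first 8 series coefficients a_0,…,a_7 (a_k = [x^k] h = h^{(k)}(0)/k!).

L = (124 + 358·x + 470·x^2 + 230·x^3 + 130·x^4 + 18·x^5 + 6·x^6) + (-19 - 29·x + 36·x^2 + 55·x^3 + 50·x^4 + 27·x^5 + 7·x^6 + 2·x^7)·Dx + (124 + 358·x + 470·x^2 + 230·x^3 + 130·x^4 + 18·x^5 + 6·x^6)·Dx^2 + (-19 - 29·x + 36·x^2 + 55·x^3 + 50·x^4 + 27·x^5 + 7·x^6 + 2·x^7)·Dx^3  (order 3).
h: a_k = 1, 2, 9, 61/3, 40, 4679/60, 147, 685441/2520, …
ICs: h(0) = 1, h′(0) = 2, h′′(0) = 18.

f: a_k = 1, 1, 2, 3, 5, 8, 13, 21, …
g: a_k = 2, 0, -1, 0, 1/12, 0, -1/360, 0, …
Sum ⇒ L₀ = lclm(L_f,L_g) in ℚ(x)⟨Dx⟩.
h=h₀': d/dx-closure on L₀ ⇒ L.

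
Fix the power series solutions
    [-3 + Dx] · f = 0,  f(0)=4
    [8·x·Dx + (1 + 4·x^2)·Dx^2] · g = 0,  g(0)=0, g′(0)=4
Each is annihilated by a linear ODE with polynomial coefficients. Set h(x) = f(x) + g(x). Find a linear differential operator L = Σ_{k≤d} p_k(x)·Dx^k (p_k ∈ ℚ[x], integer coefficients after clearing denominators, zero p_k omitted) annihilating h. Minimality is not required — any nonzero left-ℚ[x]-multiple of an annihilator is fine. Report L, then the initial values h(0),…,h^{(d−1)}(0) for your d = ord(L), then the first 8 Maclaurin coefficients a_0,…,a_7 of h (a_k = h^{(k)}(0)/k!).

f: a_k = 4, 12, 18, 18, 27/2, 81/10, 81/20, 243/140, …
g: a_k = 0, 4, 0, -16/3, 0, 64/5, 0, -256/7, …
Weyl lclm of L_f,L_g ⇒ L₀ (ord ≤ 3).
L = (24 - 72·x - 288·x^2 - 288·x^3)·Dx + (-17 + 24·x^2 - 144·x^4)·Dx^2 + (3 + 8·x + 24·x^2 + 32·x^3 + 48·x^4)·Dx^3  (order 3).
h: a_k = 4, 16, 18, 38/3, 27/2, 209/10, 81/20, -4877/140, …
ICs: h(0) = 4, h′(0) = 16, h′′(0) = 36.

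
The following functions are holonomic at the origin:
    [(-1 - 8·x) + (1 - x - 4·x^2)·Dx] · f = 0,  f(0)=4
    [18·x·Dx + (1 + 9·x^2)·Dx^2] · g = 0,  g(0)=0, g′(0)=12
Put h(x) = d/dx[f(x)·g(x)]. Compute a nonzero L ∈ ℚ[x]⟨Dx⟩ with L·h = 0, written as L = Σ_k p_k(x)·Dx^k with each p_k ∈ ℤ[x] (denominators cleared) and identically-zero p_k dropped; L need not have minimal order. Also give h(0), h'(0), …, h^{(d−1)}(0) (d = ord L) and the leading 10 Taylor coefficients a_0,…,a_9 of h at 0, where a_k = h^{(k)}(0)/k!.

f: a_k = 4, 4, 20, 36, 116, 260, 724, 1764, 4660, 11716, …
g: a_k = 0, 12, 0, -36, 0, 972/5, 0, -8748/7, 0, 8748, …
L₀ := L_f ⊗_s L_g (sym. prod.), ord ≤ 2.
Differentiate: ansatz ord ≤ ord L₀ ⇒ L.
L = (6 + 5022·x^2 + 7776·x^3 + 46656·x^4) + (21 + 186·x + 297·x^2 + 1710·x^3 + 7776·x^4 + 31104·x^5)·Dx + (-4 - 5·x - 119·x^2 + 99·x^3 - 315·x^4 + 1296·x^5 + 3888·x^6)·Dx^2  (order 2).
h: a_k = 48, 96, 288, 1152, 7248, 78048/5, 23808, 3866112/35, 19657296/35, 8234400/7, …
ICs: h(0) = 48, h′(0) = 96.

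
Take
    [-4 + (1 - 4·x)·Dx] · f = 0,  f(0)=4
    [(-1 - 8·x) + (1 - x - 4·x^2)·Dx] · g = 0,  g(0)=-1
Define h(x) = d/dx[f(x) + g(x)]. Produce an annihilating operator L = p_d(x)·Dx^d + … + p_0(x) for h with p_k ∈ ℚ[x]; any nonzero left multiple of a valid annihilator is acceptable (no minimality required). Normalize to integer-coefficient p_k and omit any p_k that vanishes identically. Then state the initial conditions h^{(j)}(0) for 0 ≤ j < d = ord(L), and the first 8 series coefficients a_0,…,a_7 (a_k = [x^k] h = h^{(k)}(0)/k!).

f: a_k = 4, 16, 64, 256, 1024, 4096, 16384, 65536, …
g: a_k = -1, -1, -5, -9, -29, -65, -181, -441, …
Weyl lclm of L_f,L_g ⇒ L₀ (ord ≤ 2).
Differentiate: ansatz ord ≤ ord L₀ ⇒ L.
L = (264 - 384·x + 6912·x^2 - 6144·x^3 + 6144·x^4) + (-21 - 264·x - 96·x^2 + 4608·x^3 - 5376·x^4 + 6144·x^5)·Dx + (-1 + 41·x - 228·x^2 + 288·x^3 + 256·x^4 - 768·x^5 + 1024·x^6)·Dx^2  (order 2).
h: a_k = 15, 118, 741, 3980, 20155, 97218, 455665, 2087832, …
ICs: h(0) = 15, h′(0) = 118.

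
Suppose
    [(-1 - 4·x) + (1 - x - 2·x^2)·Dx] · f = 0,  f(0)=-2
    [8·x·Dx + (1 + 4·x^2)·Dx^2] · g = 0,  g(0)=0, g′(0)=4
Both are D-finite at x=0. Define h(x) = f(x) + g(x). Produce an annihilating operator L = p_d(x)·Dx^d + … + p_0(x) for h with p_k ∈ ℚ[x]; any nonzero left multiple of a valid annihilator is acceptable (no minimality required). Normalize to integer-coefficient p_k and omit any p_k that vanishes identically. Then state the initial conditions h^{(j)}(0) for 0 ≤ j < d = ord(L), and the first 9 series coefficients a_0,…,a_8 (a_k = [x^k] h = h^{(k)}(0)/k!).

L = (-24 + 96·x + 864·x^2 + 1536·x^3 + 3264·x^4 + 768·x^6)·Dx + (19 + 80·x + 100·x^2 + 544·x^3 + 1424·x^4 + 2368·x^5 + 192·x^6 + 768·x^7)·Dx^2 + (-3 - 7·x - 32·x^2 + 28·x^3 - 24·x^4 + 240·x^5 + 256·x^6 + 64·x^7 + 128·x^8)·Dx^3  (order 3).
h: a_k = -2, 2, -6, -46/3, -22, -146/5, -86, -1446/7, -342, …
ICs: h(0) = -2, h′(0) = 2, h′′(0) = -12.

f: a_k = -2, -2, -6, -10, -22, -42, -86, -170, -342, …
g: a_k = 0, 4, 0, -16/3, 0, 64/5, 0, -256/7, 0, …
f+g: L₀ = lclm(L_f,L_g), ord ≤ 1+2.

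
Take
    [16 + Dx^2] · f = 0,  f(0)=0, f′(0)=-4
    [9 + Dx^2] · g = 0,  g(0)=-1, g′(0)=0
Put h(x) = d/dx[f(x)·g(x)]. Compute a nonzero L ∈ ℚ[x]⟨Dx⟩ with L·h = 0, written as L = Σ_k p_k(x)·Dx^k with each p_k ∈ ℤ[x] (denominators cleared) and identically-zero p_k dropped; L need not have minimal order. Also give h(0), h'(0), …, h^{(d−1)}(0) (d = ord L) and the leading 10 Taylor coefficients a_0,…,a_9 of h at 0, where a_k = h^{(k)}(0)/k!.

f: a_k = 0, -4, 0, 32/3, 0, -128/15, 0, 1024/315, 0, -2048/2835, …
g: a_k = -1, 0, 9/2, 0, -27/8, 0, 81/80, 0, -729/4480, 0, …
L₀ := L_f ⊗_s L_g (sym. prod.), ord ≤ 4.
Derive L from L₀ (diff closure).
L = 49 + 50·Dx^2 + Dx^4  (order 4).
h: a_k = 4, 0, -86, 0, 2101/6, 0, -102943/180, 0, 5044201/10080, 0, …
ICs: h(0) = 4, h′(0) = 0, h′′(0) = -172, h′′′(0) = 0.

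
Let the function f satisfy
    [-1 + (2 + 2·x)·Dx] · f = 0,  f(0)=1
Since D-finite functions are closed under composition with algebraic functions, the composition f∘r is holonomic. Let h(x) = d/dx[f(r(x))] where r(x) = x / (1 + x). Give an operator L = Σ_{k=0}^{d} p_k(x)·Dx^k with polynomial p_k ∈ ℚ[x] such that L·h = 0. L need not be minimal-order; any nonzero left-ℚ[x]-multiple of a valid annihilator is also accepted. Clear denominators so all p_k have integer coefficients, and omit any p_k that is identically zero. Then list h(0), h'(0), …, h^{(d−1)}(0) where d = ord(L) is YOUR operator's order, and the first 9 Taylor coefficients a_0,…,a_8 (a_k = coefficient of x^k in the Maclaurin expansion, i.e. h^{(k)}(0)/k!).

L = (-5 - 8·x) + (-2 - 6·x - 4·x^2)·Dx  (order 1).
h: a_k = 1/2, -5/4, 39/16, -141/32, 1995/256, -7059/512, 50435/2048, -182461/4096, 5347827/65536, …
ICs: h(0) = 1/2.

f: a_k = 1, 1/2, -1/8, 1/16, -5/128, 7/256, -21/1024, 33/2048, -429/32768, …
f∘r: x↦r, Dx↦Dx/r' in L_f ⇒ L₀.
Derive L from L₀ (diff closure).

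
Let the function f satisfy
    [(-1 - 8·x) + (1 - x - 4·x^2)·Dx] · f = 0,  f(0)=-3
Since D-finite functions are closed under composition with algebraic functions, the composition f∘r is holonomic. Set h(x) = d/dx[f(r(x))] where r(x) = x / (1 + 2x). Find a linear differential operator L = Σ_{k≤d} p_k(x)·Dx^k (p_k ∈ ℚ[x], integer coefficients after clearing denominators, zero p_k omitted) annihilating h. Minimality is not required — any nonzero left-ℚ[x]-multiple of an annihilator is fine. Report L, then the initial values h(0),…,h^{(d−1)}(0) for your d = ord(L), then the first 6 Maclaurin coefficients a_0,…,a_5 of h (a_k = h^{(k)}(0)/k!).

f: a_k = -3, -3, -15, -27, -87, -195, …
h₀=f(r): pull back L_f along r ⇒ L₀.
Derive L from L₀ (diff closure).
L = (6 + 12·x + 72·x^2 + 80·x^3) + (-1 - 15·x - 54·x^2 - 36·x^3 + 40·x^4)·Dx  (order 1).
h: a_k = -3, -18, 63, -324, 1425, -6102, …
ICs: h(0) = -3.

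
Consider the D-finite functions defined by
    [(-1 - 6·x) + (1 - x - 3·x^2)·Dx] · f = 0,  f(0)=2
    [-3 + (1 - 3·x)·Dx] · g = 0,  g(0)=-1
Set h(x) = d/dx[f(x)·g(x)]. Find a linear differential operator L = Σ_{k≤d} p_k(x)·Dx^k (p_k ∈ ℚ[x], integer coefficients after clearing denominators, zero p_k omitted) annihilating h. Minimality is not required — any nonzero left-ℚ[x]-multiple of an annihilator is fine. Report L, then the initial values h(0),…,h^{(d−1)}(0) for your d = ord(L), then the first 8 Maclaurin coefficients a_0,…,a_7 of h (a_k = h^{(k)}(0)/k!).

L = (32 - 54·x - 216·x^2 + 972·x^4) + (-4 + 16·x + 27·x^2 - 144·x^3 + 243·x^5)·Dx  (order 1).
h: a_k = -8, -64, -330, -1472, -5920, -22476, -81704, -288256, …
ICs: h(0) = -8.

f: a_k = 2, 2, 8, 14, 38, 80, 194, 434, …
g: a_k = -1, -3, -9, -27, -81, -243, -729, -2187, …
Sym-product of L_f,L_g gives L₀ (≤ ord 1).
h=h₀': d/dx-closure on L₀ ⇒ L.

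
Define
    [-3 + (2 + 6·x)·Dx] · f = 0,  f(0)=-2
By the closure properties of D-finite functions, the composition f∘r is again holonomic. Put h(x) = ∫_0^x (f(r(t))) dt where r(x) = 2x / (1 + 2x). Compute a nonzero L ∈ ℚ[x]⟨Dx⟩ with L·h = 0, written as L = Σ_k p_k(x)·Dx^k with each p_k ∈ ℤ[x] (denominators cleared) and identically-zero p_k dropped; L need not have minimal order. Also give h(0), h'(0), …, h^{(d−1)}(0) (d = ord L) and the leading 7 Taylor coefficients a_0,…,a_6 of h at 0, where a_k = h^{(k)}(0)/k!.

f: a_k = -2, -3, 9/4, -27/8, 405/64, -1701/128, 15309/512, …
h₀=f(r): pull back L_f along r ⇒ L₀.
Integrate: L := L₀·Dx.
L = -3·Dx + (1 + 10·x + 16·x^2)·Dx^2  (order 2).
h: a_k = 0, -2, -3, 7, -87/4, 1677/20, -3023/8, …
ICs: h(0) = 0, h′(0) = -2.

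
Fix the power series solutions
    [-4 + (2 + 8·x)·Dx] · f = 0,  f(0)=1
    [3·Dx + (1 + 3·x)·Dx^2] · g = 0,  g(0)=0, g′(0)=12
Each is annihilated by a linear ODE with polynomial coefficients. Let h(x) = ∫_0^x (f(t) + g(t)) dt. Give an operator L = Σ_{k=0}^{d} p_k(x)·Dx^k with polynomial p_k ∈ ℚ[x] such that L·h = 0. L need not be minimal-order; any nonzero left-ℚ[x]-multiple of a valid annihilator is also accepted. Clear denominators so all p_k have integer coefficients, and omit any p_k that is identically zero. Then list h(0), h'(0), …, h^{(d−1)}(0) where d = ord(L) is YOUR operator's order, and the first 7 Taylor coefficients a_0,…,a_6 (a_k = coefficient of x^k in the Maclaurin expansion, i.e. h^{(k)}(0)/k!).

L = 36·x·Dx^2 + (6 + 72·x + 180·x^2)·Dx^3 + (1 + 13·x + 54·x^2 + 72·x^3)·Dx^4  (order 4).
h: a_k = 0, 1, 7, -20/3, 10, -91/5, 556/15, …
ICs: h(0) = 0, h′(0) = 1, h′′(0) = 14, h′′′(0) = -40.

f: a_k = 1, 2, -2, 4, -10, 28, -84, …
g: a_k = 0, 12, -18, 36, -81, 972/5, -486, …
L₀ := lclm(L_f,L_g); ord L₀ ≤ 1+2.
h=∫₀ˣh₀: take L = L₀·Dx.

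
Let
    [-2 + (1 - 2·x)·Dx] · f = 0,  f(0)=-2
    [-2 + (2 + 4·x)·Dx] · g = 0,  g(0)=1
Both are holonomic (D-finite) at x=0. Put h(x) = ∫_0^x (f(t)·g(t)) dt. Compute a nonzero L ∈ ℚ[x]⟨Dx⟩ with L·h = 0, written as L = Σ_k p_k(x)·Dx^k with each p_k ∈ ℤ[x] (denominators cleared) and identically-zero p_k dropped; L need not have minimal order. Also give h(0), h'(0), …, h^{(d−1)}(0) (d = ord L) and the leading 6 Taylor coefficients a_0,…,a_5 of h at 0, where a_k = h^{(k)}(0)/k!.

L = (3 + 2·x)·Dx + (-1 + 4·x^2)·Dx^2  (order 2).
h: a_k = 0, -2, -3, -11/3, -23/4, -179/20, …
ICs: h(0) = 0, h′(0) = -2.

f: a_k = -2, -4, -8, -16, -32, -64, …
g: a_k = 1, 1, -1/2, 1/2, -5/8, 7/8, …
h₀=f·g: eliminate ⇒ L₀, order ≤ 1·1.
Integrate: L := L₀·Dx.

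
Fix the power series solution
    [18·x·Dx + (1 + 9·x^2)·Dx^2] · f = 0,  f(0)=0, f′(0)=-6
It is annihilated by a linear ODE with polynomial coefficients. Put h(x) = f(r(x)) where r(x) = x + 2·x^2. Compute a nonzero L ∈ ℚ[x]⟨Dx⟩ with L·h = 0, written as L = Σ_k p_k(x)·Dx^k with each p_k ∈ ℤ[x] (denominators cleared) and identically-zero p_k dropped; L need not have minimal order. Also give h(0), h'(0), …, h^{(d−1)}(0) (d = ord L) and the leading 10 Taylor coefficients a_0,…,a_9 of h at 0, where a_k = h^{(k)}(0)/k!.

f: a_k = 0, -6, 0, 18, 0, -486/5, 0, 4374/7, 0, -4374, …
f∘r: x↦r, Dx↦Dx/r' in L_f ⇒ L₀.
L = (-4 + 18·x + 144·x^2 + 432·x^3 + 432·x^4)·Dx + (1 + 4·x + 9·x^2 + 72·x^3 + 180·x^4 + 144·x^5)·Dx^2  (order 2).
h: a_k = 0, -6, -12, 18, 108, 594/5, -828, -22842/7, 972, 40338, …
ICs: h(0) = 0, h′(0) = -6.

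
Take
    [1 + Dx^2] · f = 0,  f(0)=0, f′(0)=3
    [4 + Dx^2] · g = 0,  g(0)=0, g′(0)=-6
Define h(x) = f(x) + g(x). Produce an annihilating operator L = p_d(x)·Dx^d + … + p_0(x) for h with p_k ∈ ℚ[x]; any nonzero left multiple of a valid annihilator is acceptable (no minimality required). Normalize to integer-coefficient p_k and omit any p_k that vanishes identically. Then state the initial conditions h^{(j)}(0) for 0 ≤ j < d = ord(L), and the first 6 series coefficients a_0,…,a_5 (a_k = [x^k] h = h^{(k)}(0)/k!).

L = 4 + 5·Dx^2 + Dx^4  (order 4).
h: a_k = 0, -3, 0, 7/2, 0, -31/40, …
ICs: h(0) = 0, h′(0) = -3, h′′(0) = 0, h′′′(0) = 21.

f: a_k = 0, 3, 0, -1/2, 0, 1/40, …
g: a_k = 0, -6, 0, 4, 0, -4/5, …
h₀=f+g: left-lcm gives L₀, ord ≤ 4.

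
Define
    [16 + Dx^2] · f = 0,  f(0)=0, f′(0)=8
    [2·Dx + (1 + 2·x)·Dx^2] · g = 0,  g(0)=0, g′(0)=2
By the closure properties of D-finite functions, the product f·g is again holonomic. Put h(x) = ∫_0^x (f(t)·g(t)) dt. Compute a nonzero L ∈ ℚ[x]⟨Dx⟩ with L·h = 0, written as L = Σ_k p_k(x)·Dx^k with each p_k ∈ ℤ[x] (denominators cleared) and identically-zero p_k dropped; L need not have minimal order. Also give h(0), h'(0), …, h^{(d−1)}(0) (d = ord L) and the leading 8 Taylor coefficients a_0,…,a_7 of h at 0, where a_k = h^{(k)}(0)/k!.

L = (2688 + 27648·x + 93184·x^2 + 131072·x^3 + 65536·x^4)·Dx + (896 + 5888·x + 12288·x^2 + 8192·x^3)·Dx^2 + (408 + 3712·x + 11904·x^2 + 16384·x^3 + 8192·x^4)·Dx^3 + (56 + 368·x + 768·x^2 + 512·x^3)·Dx^4 + (15 + 124·x + 380·x^2 + 512·x^3 + 256·x^4)·Dx^5  (order 5).
h: a_k = 0, 0, 0, 16/3, -4, -64/15, 16/9, 256/63, …
ICs: h(0) = 0, h′(0) = 0, h′′(0) = 0, h′′′(0) = 32, h′′′′(0) = -96.

f: a_k = 0, 8, 0, -64/3, 0, 256/15, 0, -2048/315, …
g: a_k = 0, 2, -2, 8/3, -4, 32/5, -32/3, 128/7, …
L₀ := L_f ⊗_s L_g (sym. prod.), ord ≤ 4.
h=∫h₀ ⇒ L = L₀·Dx.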